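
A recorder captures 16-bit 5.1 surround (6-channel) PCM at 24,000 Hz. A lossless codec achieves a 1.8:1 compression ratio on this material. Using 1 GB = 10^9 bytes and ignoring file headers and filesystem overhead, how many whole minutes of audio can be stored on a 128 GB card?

Uncompressed byte rate = 24,000 × 2 × 6 = 288,000 bytes/s.
After 1.8:1 compression, effective rate ≈ 160000 bytes/s.
Capacity = 128 × 1,000,000,000 = 128,000,000,000 bytes.
128,000,000,000 / effective rate ≈ 800000 s → 13,333 minutes.

13,333 minutes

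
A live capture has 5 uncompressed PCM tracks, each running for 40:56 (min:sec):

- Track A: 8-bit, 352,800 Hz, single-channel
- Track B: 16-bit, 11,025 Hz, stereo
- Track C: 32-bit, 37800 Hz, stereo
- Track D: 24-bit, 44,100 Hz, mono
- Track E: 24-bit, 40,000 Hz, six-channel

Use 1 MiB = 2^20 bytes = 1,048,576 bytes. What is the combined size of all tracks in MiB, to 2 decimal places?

40:56 (min:sec) = 2,456 s.
Track A: 352,800 × 2,456 × 1 × 1 = 866,476,800 bytes.
Track B: 11,025 × 2,456 × 2 × 2 = 108,309,600 bytes.
Track C: 37,800 × 2,456 × 4 × 2 = 742,694,400 bytes.
Track D: 44,100 × 2,456 × 3 × 1 = 324,928,800 bytes.
Track E: 40,000 × 2,456 × 3 × 6 = 1,768,320,000 bytes.
Total = 3,810,729,600 bytes = 3634.19 MiB.

3634.19 MiB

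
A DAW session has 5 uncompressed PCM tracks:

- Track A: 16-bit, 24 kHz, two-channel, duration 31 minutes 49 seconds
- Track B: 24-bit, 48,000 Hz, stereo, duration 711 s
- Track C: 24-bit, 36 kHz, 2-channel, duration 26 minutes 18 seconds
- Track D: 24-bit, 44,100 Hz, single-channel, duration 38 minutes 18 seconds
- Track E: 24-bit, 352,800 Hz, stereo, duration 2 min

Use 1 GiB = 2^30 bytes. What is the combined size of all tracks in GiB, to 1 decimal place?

Track A: 31 minutes 49 seconds = 1,909 s; 24,000 × 1,909 × 2 × 2 = 183,264,000 bytes.
Track B: 48,000 × 711 × 3 × 2 = 204,768,000 bytes.
Track C: 26 minutes 18 seconds = 1,578 s; 36,000 × 1,578 × 3 × 2 = 340,848,000 bytes.
Track D: 38 minutes 18 seconds = 2,298 s; 44,100 × 2,298 × 3 × 1 = 304,025,400 bytes.
Track E: 2 min = 120 s; 352,800 × 120 × 3 × 2 = 254,016,000 bytes.
Total = 1,286,921,400 bytes = 1.2 GiB.

1.2 GiB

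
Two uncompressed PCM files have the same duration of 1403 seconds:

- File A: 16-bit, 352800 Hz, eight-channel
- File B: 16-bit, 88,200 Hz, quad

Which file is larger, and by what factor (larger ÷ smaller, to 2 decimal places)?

File A: 352,800 × 2 × 8 = 5,644,800 bytes/s.
File B: 88,200 × 2 × 4 = 705,600 bytes/s.
File A is larger; ratio = 7,919,654,400 / 989,956,800 = 8.00.

File A, by a factor of 8.00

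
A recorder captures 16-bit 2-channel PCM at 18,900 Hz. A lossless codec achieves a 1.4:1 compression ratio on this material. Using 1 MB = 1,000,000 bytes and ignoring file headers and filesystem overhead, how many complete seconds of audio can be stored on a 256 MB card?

Uncompressed byte rate = 18,900 × 2 × 2 = 75,600 bytes/s.
After 1.4:1 compression, effective rate ≈ 54000 bytes/s.
Capacity = 256 × 1,000,000 = 256,000,000 bytes.
256,000,000 / effective rate ≈ 4740.74 s → 4,740 seconds.

4,740 seconds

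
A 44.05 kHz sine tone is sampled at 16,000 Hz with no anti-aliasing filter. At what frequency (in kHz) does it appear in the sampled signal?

3.95 kHz

Nyquist = 16,000/2 = 8,000 Hz; 44,050 Hz exceeds it.
Alias = |44,050 − 3×16,000| = |44,050 − 48,000| = 3,950 Hz = 3.95 kHz.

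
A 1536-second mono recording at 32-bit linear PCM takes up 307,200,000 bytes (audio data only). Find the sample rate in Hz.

50,000 Hz

Bytes = sample_rate × seconds × bytes_per_sample × channels.
sample_rate = 307,200,000 / (1,536 × 4 × 1) = 307,200,000 / 6,144 = 50,000 Hz.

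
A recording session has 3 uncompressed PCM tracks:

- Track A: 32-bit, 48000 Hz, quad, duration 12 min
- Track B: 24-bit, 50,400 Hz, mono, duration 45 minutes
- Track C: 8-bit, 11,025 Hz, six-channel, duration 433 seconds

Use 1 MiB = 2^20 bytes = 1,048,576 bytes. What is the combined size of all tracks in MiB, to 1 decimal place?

Track A: 12 min = 720 s; 48,000 × 720 × 4 × 4 = 552,960,000 bytes.
Track B: 45 minutes = 2,700 s; 50,400 × 2,700 × 3 × 1 = 408,240,000 bytes.
Track C: 11,025 × 433 × 1 × 6 = 28,642,950 bytes.
Total = 989,842,950 bytes = 944.0 MiB.

944.0 MiB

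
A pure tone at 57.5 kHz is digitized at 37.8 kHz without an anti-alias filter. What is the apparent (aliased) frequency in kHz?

18.1 kHz

Nyquist = 37,800/2 = 18,900 Hz; 57,500 Hz exceeds it.
Alias = |57,500 − 2×37,800| = |57,500 − 75,600| = 18,100 Hz = 18.1 kHz.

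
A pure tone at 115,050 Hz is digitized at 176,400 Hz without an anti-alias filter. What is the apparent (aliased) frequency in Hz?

Nyquist = 176,400/2 = 88,200 Hz; 115,050 Hz exceeds it.
Alias = |115,050 − 1×176,400| = |115,050 − 176,400| = 61,350 Hz.

61,350 Hz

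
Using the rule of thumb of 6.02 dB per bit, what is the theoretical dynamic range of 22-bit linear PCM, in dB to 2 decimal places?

22 × 6.02 = 132.44 dB.

132.44 dB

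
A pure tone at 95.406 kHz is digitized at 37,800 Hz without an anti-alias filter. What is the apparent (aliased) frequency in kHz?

Nyquist = 37,800/2 = 18,900 Hz; 95,406 Hz exceeds it.
Alias = |95,406 − 3×37,800| = |95,406 − 113,400| = 17,994 Hz = 17.994 kHz.

17.994 kHz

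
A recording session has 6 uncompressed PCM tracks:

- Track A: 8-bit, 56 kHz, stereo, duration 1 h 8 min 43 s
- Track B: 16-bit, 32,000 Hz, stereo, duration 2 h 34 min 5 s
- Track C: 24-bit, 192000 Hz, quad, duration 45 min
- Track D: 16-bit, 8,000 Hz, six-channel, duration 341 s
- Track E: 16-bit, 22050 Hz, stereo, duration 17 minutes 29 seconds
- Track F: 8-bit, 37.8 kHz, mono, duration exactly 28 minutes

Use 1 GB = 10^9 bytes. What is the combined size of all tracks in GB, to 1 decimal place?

8.1 GB

Track A: 1 h 8 min 43 s = 4,123 s; 56,000 × 4,123 × 1 × 2 = 461,776,000 bytes.
Track B: 2 h 34 min 5 s = 9,245 s; 32,000 × 9,245 × 2 × 2 = 1,183,360,000 bytes.
Track C: 45 min = 2,700 s; 192,000 × 2,700 × 3 × 4 = 6,220,800,000 bytes.
Track D: 8,000 × 341 × 2 × 6 = 32,736,000 bytes.
Track E: 17 minutes 29 seconds = 1,049 s; 22,050 × 1,049 × 2 × 2 = 92,521,800 bytes.
Track F: exactly 28 minutes = 1,680 s; 37,800 × 1,680 × 1 × 1 = 63,504,000 bytes.
Total = 8,054,697,800 bytes = 8.1 GB.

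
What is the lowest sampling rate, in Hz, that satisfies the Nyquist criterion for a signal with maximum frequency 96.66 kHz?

Minimum sample rate = 2 × 96,660 Hz = 193,320 Hz.

193,320 Hz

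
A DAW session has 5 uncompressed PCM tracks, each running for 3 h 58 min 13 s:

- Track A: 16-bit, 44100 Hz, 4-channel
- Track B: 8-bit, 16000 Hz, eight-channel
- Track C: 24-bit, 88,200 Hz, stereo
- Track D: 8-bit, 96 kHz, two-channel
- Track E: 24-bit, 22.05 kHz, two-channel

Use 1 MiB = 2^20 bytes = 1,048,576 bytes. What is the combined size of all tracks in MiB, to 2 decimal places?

3 h 58 min 13 s = 14,293 s.
Track A: 44,100 × 14,293 × 2 × 4 = 5,042,570,400 bytes.
Track B: 16,000 × 14,293 × 1 × 8 = 1,829,504,000 bytes.
Track C: 88,200 × 14,293 × 3 × 2 = 7,563,855,600 bytes.
Track D: 96,000 × 14,293 × 1 × 2 = 2,744,256,000 bytes.
Track E: 22,050 × 14,293 × 3 × 2 = 1,890,963,900 bytes.
Total = 19,071,149,900 bytes = 18187.67 MiB.

18187.67 MiB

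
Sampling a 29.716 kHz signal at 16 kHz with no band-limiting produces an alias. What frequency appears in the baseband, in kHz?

Nyquist = 16,000/2 = 8,000 Hz; 29,716 Hz exceeds it.
Alias = |29,716 − 2×16,000| = |29,716 − 32,000| = 2,284 Hz = 2.284 kHz.

2.284 kHz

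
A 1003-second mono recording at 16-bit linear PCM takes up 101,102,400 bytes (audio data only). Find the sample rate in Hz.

50,400 Hz

Bytes = sample_rate × seconds × bytes_per_sample × channels.
sample_rate = 101,102,400 / (1,003 × 2 × 1) = 101,102,400 / 2,006 = 50,400 Hz.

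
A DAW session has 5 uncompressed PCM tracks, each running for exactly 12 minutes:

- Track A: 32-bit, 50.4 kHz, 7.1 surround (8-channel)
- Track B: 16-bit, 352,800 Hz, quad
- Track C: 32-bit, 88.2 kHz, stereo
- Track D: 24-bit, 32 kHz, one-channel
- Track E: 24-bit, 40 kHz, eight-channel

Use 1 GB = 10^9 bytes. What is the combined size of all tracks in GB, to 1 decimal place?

4.5 GB

exactly 12 minutes = 720 s.
Track A: 50,400 × 720 × 4 × 8 = 1,161,216,000 bytes.
Track B: 352,800 × 720 × 2 × 4 = 2,032,128,000 bytes.
Track C: 88,200 × 720 × 4 × 2 = 508,032,000 bytes.
Track D: 32,000 × 720 × 3 × 1 = 69,120,000 bytes.
Track E: 40,000 × 720 × 3 × 8 = 691,200,000 bytes.
Total = 4,461,696,000 bytes = 4.5 GB.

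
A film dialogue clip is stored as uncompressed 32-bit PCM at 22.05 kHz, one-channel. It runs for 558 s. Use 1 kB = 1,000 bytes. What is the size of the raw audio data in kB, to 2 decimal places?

Bytes = 22,050 samples/s × 558 s × 4 bytes/sample × 1 ch = 49,215,600 bytes.
49,215,600 / 1,000 = 49215.60 kB.

49215.60 kB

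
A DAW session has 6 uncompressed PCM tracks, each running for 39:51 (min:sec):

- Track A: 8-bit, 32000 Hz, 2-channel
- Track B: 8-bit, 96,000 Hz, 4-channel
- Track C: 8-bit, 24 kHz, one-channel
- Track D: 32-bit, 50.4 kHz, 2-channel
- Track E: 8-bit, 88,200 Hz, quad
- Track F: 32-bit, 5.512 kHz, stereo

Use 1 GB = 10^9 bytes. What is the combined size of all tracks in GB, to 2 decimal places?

3.04 GB

39:51 (min:sec) = 2,391 s.
Track A: 32,000 × 2,391 × 1 × 2 = 153,024,000 bytes.
Track B: 96,000 × 2,391 × 1 × 4 = 918,144,000 bytes.
Track C: 24,000 × 2,391 × 1 × 1 = 57,384,000 bytes.
Track D: 50,400 × 2,391 × 4 × 2 = 964,051,200 bytes.
Track E: 88,200 × 2,391 × 1 × 4 = 843,544,800 bytes.
Track F: 5,512 × 2,391 × 4 × 2 = 105,433,536 bytes.
Total = 3,041,581,536 bytes = 3.04 GB.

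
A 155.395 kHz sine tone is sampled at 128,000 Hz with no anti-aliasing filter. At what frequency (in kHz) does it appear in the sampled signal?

Nyquist = 128,000/2 = 64,000 Hz; 155,395 Hz exceeds it.
Alias = |155,395 − 1×128,000| = |155,395 − 128,000| = 27,395 Hz = 27.395 kHz.

27.395 kHz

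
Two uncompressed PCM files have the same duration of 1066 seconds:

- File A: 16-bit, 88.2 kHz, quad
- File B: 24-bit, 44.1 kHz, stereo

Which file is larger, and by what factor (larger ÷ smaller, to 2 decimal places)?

File A: 88,200 × 2 × 4 = 705,600 bytes/s.
File B: 44,100 × 3 × 2 = 264,600 bytes/s.
File A is larger; ratio = 752,169,600 / 282,063,600 = 2.67.

File A, by a factor of 2.67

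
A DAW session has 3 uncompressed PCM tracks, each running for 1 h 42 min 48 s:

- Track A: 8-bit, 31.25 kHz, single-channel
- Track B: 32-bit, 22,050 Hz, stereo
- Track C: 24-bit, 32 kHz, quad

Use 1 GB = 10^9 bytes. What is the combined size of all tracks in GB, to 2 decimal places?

3.65 GB

1 h 42 min 48 s = 6,168 s.
Track A: 31,250 × 6,168 × 1 × 1 = 192,750,000 bytes.
Track B: 22,050 × 6,168 × 4 × 2 = 1,088,035,200 bytes.
Track C: 32,000 × 6,168 × 3 × 4 = 2,368,512,000 bytes.
Total = 3,649,297,200 bytes = 3.65 GB.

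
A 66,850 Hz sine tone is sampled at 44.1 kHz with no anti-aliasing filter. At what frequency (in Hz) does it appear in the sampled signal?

Nyquist = 44,100/2 = 22,050 Hz; 66,850 Hz exceeds it.
Alias = |66,850 − 2×44,100| = |66,850 − 88,200| = 21,350 Hz.

21,350 Hz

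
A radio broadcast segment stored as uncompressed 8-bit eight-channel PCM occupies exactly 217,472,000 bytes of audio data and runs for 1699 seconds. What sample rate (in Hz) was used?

16,000 Hz

Bytes = sample_rate × seconds × bytes_per_sample × channels.
sample_rate = 217,472,000 / (1,699 × 1 × 8) = 217,472,000 / 13,592 = 16,000 Hz.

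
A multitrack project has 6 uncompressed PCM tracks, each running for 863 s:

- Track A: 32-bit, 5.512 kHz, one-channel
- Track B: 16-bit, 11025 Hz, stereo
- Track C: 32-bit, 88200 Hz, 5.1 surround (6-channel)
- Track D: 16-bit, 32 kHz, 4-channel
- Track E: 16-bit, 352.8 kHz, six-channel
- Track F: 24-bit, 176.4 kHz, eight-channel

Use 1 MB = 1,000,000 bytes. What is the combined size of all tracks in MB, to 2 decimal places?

Track A: 5,512 × 863 × 4 × 1 = 19,027,424 bytes.
Track B: 11,025 × 863 × 2 × 2 = 38,058,300 bytes.
Track C: 88,200 × 863 × 4 × 6 = 1,826,798,400 bytes.
Track D: 32,000 × 863 × 2 × 4 = 220,928,000 bytes.
Track E: 352,800 × 863 × 2 × 6 = 3,653,596,800 bytes.
Track F: 176,400 × 863 × 3 × 8 = 3,653,596,800 bytes.
Total = 9,412,005,724 bytes = 9412.01 MB.

9412.01 MB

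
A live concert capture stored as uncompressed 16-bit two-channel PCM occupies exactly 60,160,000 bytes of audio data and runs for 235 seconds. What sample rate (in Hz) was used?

64,000 Hz

Bytes = sample_rate × seconds × bytes_per_sample × channels.
sample_rate = 60,160,000 / (235 × 2 × 2) = 60,160,000 / 940 = 64,000 Hz.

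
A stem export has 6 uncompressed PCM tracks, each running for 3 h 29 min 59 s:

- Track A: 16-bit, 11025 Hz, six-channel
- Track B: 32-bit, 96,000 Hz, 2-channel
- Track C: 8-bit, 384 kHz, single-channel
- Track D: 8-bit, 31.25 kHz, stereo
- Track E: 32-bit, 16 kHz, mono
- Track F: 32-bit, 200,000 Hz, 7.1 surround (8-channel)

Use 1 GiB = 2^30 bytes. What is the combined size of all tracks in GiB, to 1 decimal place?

91.6 GiB

3 h 29 min 59 s = 12,599 s.
Track A: 11,025 × 12,599 × 2 × 6 = 1,666,847,700 bytes.
Track B: 96,000 × 12,599 × 4 × 2 = 9,676,032,000 bytes.
Track C: 384,000 × 12,599 × 1 × 1 = 4,838,016,000 bytes.
Track D: 31,250 × 12,599 × 1 × 2 = 787,437,500 bytes.
Track E: 16,000 × 12,599 × 4 × 1 = 806,336,000 bytes.
Track F: 200,000 × 12,599 × 4 × 8 = 80,633,600,000 bytes.
Total = 98,408,269,200 bytes = 91.6 GiB.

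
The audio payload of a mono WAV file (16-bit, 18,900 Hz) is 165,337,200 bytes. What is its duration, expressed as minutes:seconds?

Byte rate = 18,900 × 2 × 1 = 37,800 bytes/s.
Duration = 165,337,200 / 37,800 = 4,374 s.
4,374 s = 72:54.

72:54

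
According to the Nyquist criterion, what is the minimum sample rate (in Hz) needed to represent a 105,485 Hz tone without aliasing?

210,970 Hz

Minimum sample rate = 2 × 105,485 Hz = 210,970 Hz.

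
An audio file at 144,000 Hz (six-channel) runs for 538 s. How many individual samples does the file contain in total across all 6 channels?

464,832,000 samples

144,000 × 538 s × 6 ch = 464,832,000 samples.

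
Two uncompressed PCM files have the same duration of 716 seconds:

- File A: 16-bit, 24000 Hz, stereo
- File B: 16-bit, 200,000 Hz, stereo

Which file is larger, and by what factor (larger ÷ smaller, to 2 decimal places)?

File A: 24,000 × 2 × 2 = 96,000 bytes/s.
File B: 200,000 × 2 × 2 = 800,000 bytes/s.
File B is larger; ratio = 572,800,000 / 68,736,000 = 8.33.

File B, by a factor of 8.33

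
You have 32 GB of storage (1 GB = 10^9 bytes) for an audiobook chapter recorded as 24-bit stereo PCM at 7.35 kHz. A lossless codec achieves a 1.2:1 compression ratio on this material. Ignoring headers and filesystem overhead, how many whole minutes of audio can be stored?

Uncompressed byte rate = 7,350 × 3 × 2 = 44,100 bytes/s.
After 1.2:1 compression, effective rate ≈ 36750 bytes/s.
Capacity = 32 × 1,000,000,000 = 32,000,000,000 bytes.
32,000,000,000 / effective rate ≈ 870748.3 s → 14,512 minutes.

14,512 minutes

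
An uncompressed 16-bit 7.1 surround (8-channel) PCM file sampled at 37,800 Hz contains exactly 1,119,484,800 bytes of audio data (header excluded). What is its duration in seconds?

1,851 seconds

Byte rate = 37,800 × 2 × 8 = 604,800 bytes/s.
Duration = 1,119,484,800 / 604,800 = 1,851 s.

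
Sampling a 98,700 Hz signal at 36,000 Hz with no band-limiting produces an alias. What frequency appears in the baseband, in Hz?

Nyquist = 36,000/2 = 18,000 Hz; 98,700 Hz exceeds it.
Alias = |98,700 − 3×36,000| = |98,700 − 108,000| = 9,300 Hz.

9,300 Hz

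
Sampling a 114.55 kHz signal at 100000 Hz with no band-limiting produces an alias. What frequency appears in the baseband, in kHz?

14.55 kHz

Nyquist = 100,000/2 = 50,000 Hz; 114,550 Hz exceeds it.
Alias = |114,550 − 1×100,000| = |114,550 − 100,000| = 14,550 Hz = 14.55 kHz.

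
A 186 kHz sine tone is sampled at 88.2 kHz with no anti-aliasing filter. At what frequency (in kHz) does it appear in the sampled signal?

9.6 kHz

Nyquist = 88,200/2 = 44,100 Hz; 186,000 Hz exceeds it.
Alias = |186,000 − 2×88,200| = |186,000 − 176,400| = 9,600 Hz = 9.6 kHz.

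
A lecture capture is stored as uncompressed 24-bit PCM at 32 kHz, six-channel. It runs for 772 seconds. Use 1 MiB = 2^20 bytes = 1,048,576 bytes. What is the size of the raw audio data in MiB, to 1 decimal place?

424.1 MiB

Bytes = 32,000 samples/s × 772 s × 3 bytes/sample × 6 ch = 444,672,000 bytes.
444,672,000 / 1,048,576 = 424.1 MiB.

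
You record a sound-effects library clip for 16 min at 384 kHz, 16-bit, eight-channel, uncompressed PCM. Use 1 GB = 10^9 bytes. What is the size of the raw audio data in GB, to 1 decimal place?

Duration = 16 min = 960 s.
Bytes = 384,000 samples/s × 960 s × 2 bytes/sample × 8 ch = 5,898,240,000 bytes.
5,898,240,000 / 1,000,000,000 = 5.9 GB.

5.9 GB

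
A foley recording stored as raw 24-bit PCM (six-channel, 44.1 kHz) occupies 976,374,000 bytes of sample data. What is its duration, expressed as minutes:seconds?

20:30

Byte rate = 44,100 × 3 × 6 = 793,800 bytes/s.
Duration = 976,374,000 / 793,800 = 1,230 s.
1,230 s = 20:30.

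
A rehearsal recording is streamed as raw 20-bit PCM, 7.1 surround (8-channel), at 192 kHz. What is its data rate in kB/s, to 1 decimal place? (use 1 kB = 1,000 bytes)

Bit rate = 192,000 × 20 × 8 = 30,720,000 bits/s.
30,720,000 / 8 = 3,840,000 B/s = 3840.0 kB/s.

3840.0 kB/s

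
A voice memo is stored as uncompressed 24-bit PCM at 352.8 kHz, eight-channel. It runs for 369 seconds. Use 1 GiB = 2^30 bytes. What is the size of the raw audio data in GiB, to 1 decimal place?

2.9 GiB

Bytes = 352,800 samples/s × 369 s × 3 bytes/sample × 8 ch = 3,124,396,800 bytes.
3,124,396,800 / 1,073,741,824 = 2.9 GiB.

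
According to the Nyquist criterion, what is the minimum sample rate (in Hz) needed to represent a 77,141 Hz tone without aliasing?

Minimum sample rate = 2 × 77,141 Hz = 154,282 Hz.

154,282 Hz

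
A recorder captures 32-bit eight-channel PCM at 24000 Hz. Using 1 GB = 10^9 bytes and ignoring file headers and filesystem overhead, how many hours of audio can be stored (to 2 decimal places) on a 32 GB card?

11.57 hours

Uncompressed byte rate = 24,000 × 4 × 8 = 768,000 bytes/s.
Capacity = 32 × 1,000,000,000 = 32,000,000,000 bytes.
32,000,000,000 / 768,000 ≈ 41666.67 s → 11.57 hours.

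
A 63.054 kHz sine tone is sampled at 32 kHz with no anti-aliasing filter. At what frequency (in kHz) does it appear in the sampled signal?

Nyquist = 32,000/2 = 16,000 Hz; 63,054 Hz exceeds it.
Alias = |63,054 − 2×32,000| = |63,054 − 64,000| = 946 Hz = 0.946 kHz.

0.946 kHz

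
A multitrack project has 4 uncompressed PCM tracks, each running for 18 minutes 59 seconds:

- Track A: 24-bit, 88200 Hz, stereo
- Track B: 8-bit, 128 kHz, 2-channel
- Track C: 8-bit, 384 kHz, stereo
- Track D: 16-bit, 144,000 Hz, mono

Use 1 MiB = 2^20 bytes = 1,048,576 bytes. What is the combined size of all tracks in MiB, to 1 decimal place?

18 minutes 59 seconds = 1,139 s.
Track A: 88,200 × 1,139 × 3 × 2 = 602,758,800 bytes.
Track B: 128,000 × 1,139 × 1 × 2 = 291,584,000 bytes.
Track C: 384,000 × 1,139 × 1 × 2 = 874,752,000 bytes.
Track D: 144,000 × 1,139 × 2 × 1 = 328,032,000 bytes.
Total = 2,097,126,800 bytes = 2000.0 MiB.

2000.0 MiB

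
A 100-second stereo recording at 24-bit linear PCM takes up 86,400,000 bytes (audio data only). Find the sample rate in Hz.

144,000 Hz

Bytes = sample_rate × seconds × bytes_per_sample × channels.
sample_rate = 86,400,000 / (100 × 3 × 2) = 86,400,000 / 600 = 144,000 Hz.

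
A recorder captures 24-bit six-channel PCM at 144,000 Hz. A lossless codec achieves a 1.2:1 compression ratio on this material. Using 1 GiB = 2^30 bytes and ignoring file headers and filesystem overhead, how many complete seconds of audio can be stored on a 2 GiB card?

Uncompressed byte rate = 144,000 × 3 × 6 = 2,592,000 bytes/s.
After 1.2:1 compression, effective rate ≈ 2160000 bytes/s.
Capacity = 2 × 1,073,741,824 = 2,147,483,648 bytes.
2,147,483,648 / effective rate ≈ 994.21 s → 994 seconds.

994 seconds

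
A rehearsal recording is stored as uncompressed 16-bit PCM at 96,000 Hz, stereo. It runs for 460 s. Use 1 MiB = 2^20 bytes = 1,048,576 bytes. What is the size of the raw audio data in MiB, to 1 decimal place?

Bytes = 96,000 samples/s × 460 s × 2 bytes/sample × 2 ch = 176,640,000 bytes.
176,640,000 / 1,048,576 = 168.5 MiB.

168.5 MiB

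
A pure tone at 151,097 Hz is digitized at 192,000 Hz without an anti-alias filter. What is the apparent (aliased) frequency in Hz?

40,903 Hz

Nyquist = 192,000/2 = 96,000 Hz; 151,097 Hz exceeds it.
Alias = |151,097 − 1×192,000| = |151,097 − 192,000| = 40,903 Hz.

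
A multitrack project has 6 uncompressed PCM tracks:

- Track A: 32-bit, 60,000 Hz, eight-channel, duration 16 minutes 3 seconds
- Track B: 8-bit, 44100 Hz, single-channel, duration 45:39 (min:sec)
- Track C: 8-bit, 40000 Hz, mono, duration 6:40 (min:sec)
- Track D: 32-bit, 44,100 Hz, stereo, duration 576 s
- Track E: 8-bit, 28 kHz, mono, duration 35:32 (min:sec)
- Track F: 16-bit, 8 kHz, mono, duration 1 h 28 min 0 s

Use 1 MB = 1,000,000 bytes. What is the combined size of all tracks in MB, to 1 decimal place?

Track A: 16 minutes 3 seconds = 963 s; 60,000 × 963 × 4 × 8 = 1,848,960,000 bytes.
Track B: 45:39 (min:sec) = 2,739 s; 44,100 × 2,739 × 1 × 1 = 120,789,900 bytes.
Track C: 6:40 (min:sec) = 400 s; 40,000 × 400 × 1 × 1 = 16,000,000 bytes.
Track D: 44,100 × 576 × 4 × 2 = 203,212,800 bytes.
Track E: 35:32 (min:sec) = 2,132 s; 28,000 × 2,132 × 1 × 1 = 59,696,000 bytes.
Track F: 1 h 28 min 0 s = 5,280 s; 8,000 × 5,280 × 2 × 1 = 84,480,000 bytes.
Total = 2,333,138,700 bytes = 2333.1 MB.

2333.1 MB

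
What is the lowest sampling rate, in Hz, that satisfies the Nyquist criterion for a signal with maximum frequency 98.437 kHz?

196,874 Hz

Minimum sample rate = 2 × 98,437 Hz = 196,874 Hz.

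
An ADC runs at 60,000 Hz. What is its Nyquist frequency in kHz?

30 kHz

Nyquist frequency = sample rate / 2 = 60,000 / 2 = 30 kHz.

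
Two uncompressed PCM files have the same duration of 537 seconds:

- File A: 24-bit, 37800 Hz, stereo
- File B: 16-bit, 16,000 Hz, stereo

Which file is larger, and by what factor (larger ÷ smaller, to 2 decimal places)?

File A: 37,800 × 3 × 2 = 226,800 bytes/s.
File B: 16,000 × 2 × 2 = 64,000 bytes/s.
File A is larger; ratio = 121,791,600 / 34,368,000 = 3.54.

File A, by a factor of 3.54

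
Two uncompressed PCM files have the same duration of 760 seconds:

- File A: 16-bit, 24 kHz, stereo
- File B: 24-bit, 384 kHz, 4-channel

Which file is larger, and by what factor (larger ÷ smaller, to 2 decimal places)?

File A: 24,000 × 2 × 2 = 96,000 bytes/s.
File B: 384,000 × 3 × 4 = 4,608,000 bytes/s.
File B is larger; ratio = 3,502,080,000 / 72,960,000 = 48.00.

File B, by a factor of 48.00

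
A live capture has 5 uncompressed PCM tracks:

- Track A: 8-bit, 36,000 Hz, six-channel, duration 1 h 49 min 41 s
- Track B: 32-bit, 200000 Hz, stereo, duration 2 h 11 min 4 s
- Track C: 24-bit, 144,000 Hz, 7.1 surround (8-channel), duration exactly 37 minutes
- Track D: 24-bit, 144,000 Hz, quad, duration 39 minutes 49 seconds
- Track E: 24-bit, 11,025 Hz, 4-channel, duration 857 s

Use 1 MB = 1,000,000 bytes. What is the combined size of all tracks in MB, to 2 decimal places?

Track A: 1 h 49 min 41 s = 6,581 s; 36,000 × 6,581 × 1 × 6 = 1,421,496,000 bytes.
Track B: 2 h 11 min 4 s = 7,864 s; 200,000 × 7,864 × 4 × 2 = 12,582,400,000 bytes.
Track C: exactly 37 minutes = 2,220 s; 144,000 × 2,220 × 3 × 8 = 7,672,320,000 bytes.
Track D: 39 minutes 49 seconds = 2,389 s; 144,000 × 2,389 × 3 × 4 = 4,128,192,000 bytes.
Track E: 11,025 × 857 × 3 × 4 = 113,381,100 bytes.
Total = 25,917,789,100 bytes = 25917.79 MB.

25917.79 MB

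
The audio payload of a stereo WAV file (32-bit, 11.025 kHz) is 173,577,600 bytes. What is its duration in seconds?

Byte rate = 11,025 × 4 × 2 = 88,200 bytes/s.
Duration = 173,577,600 / 88,200 = 1,968 s.

1,968 seconds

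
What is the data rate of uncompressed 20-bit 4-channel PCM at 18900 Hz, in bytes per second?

Bit rate = 18,900 × 20 × 4 = 1,512,000 bits/s.
1,512,000 / 8 = 189,000 bytes/s.

189,000 bytes/s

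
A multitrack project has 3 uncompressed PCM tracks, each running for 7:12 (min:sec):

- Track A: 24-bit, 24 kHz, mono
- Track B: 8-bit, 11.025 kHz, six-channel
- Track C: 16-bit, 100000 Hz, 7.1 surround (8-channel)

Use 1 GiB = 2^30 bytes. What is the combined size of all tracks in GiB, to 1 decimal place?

7:12 (min:sec) = 432 s.
Track A: 24,000 × 432 × 3 × 1 = 31,104,000 bytes.
Track B: 11,025 × 432 × 1 × 6 = 28,576,800 bytes.
Track C: 100,000 × 432 × 2 × 8 = 691,200,000 bytes.
Total = 750,880,800 bytes = 0.7 GiB.

0.7 GiB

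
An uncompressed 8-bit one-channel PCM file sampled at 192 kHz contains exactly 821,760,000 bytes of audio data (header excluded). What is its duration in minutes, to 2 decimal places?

Byte rate = 192,000 × 1 × 1 = 192,000 bytes/s.
Duration = 821,760,000 / 192,000 = 4,280 s.
4,280 s / 60 = 71.33 minutes.

71.33 minutes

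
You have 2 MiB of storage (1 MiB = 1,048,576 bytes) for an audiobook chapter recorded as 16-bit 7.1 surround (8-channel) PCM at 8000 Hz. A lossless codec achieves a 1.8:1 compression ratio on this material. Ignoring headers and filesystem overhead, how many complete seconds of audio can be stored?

29 seconds

Uncompressed byte rate = 8,000 × 2 × 8 = 128,000 bytes/s.
After 1.8:1 compression, effective rate ≈ 71111.11 bytes/s.
Capacity = 2 × 1,048,576 = 2,097,152 bytes.
2,097,152 / effective rate ≈ 29.49 s → 29 seconds.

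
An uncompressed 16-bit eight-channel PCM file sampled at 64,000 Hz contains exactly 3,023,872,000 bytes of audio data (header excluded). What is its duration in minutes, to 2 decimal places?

Byte rate = 64,000 × 2 × 8 = 1,024,000 bytes/s.
Duration = 3,023,872,000 / 1,024,000 = 2,953 s.
2,953 s / 60 = 49.22 minutes.

49.22 minutes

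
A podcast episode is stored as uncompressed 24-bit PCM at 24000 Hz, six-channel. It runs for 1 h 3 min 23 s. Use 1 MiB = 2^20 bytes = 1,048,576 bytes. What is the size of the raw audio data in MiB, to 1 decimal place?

Duration = 1 h 3 min 23 s = 3,803 s.
Bytes = 24,000 samples/s × 3,803 s × 3 bytes/sample × 6 ch = 1,642,896,000 bytes.
1,642,896,000 / 1,048,576 = 1566.8 MiB.

1566.8 MiB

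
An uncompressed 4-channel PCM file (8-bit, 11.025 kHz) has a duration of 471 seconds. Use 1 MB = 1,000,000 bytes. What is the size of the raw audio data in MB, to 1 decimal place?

20.8 MB

Bytes = 11,025 samples/s × 471 s × 1 bytes/sample × 4 ch = 20,771,100 bytes.
20,771,100 / 1,000,000 = 20.8 MB.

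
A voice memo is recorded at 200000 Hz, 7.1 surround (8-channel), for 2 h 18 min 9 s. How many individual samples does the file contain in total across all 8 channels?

13,262,400,000 samples

2 h 18 min 9 s = 8,289 s.
200,000 × 8,289 s × 8 ch = 13,262,400,000 samples.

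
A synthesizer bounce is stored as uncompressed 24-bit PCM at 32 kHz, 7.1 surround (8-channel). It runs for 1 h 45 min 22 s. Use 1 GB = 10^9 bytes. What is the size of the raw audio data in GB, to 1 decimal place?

4.9 GB

Duration = 1 h 45 min 22 s = 6,322 s.
Bytes = 32,000 samples/s × 6,322 s × 3 bytes/sample × 8 ch = 4,855,296,000 bytes.
4,855,296,000 / 1,000,000,000 = 4.9 GB.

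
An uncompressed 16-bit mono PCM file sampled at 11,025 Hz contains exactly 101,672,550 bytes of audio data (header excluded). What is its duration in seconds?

4,611 seconds

Byte rate = 11,025 × 2 × 1 = 22,050 bytes/s.
Duration = 101,672,550 / 22,050 = 4,611 s.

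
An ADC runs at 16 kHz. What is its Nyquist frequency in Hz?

Nyquist frequency = sample rate / 2 = 16,000 / 2 = 8,000 Hz.

8,000 Hz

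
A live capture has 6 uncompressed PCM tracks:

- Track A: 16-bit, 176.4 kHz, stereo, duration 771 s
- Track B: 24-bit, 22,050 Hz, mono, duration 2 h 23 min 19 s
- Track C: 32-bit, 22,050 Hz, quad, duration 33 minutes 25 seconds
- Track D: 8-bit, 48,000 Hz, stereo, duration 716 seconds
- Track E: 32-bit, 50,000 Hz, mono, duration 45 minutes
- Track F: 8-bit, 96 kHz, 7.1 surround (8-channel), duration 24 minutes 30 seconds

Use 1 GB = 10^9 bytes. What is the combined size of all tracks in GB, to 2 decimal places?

Track A: 176,400 × 771 × 2 × 2 = 544,017,600 bytes.
Track B: 2 h 23 min 19 s = 8,599 s; 22,050 × 8,599 × 3 × 1 = 568,823,850 bytes.
Track C: 33 minutes 25 seconds = 2,005 s; 22,050 × 2,005 × 4 × 4 = 707,364,000 bytes.
Track D: 48,000 × 716 × 1 × 2 = 68,736,000 bytes.
Track E: 45 minutes = 2,700 s; 50,000 × 2,700 × 4 × 1 = 540,000,000 bytes.
Track F: 24 minutes 30 seconds = 1,470 s; 96,000 × 1,470 × 1 × 8 = 1,128,960,000 bytes.
Total = 3,557,901,450 bytes = 3.56 GB.

3.56 GB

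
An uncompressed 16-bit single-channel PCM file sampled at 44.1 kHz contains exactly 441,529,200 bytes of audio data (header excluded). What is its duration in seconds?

5,006 seconds

Byte rate = 44,100 × 2 × 1 = 88,200 bytes/s.
Duration = 441,529,200 / 88,200 = 5,006 s.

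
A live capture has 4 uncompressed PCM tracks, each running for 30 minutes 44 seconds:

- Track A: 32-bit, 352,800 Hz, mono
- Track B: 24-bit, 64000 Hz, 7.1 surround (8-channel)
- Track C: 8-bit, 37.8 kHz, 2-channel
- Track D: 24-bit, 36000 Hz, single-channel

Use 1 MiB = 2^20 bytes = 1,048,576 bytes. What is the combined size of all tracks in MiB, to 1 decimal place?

5505.7 MiB

30 minutes 44 seconds = 1,844 s.
Track A: 352,800 × 1,844 × 4 × 1 = 2,602,252,800 bytes.
Track B: 64,000 × 1,844 × 3 × 8 = 2,832,384,000 bytes.
Track C: 37,800 × 1,844 × 1 × 2 = 139,406,400 bytes.
Track D: 36,000 × 1,844 × 3 × 1 = 199,152,000 bytes.
Total = 5,773,195,200 bytes = 5505.7 MiB.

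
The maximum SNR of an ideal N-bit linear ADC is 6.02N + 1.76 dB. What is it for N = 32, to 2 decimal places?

194.40 dB

6.02 × 32 + 1.76 = 194.40 dB.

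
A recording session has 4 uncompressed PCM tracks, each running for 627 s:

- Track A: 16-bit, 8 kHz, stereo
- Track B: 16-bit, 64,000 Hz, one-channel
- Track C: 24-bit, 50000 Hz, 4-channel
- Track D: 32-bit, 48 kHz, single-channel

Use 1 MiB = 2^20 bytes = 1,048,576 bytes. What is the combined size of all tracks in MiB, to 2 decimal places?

Track A: 8,000 × 627 × 2 × 2 = 20,064,000 bytes.
Track B: 64,000 × 627 × 2 × 1 = 80,256,000 bytes.
Track C: 50,000 × 627 × 3 × 4 = 376,200,000 bytes.
Track D: 48,000 × 627 × 4 × 1 = 120,384,000 bytes.
Total = 596,904,000 bytes = 569.25 MiB.

569.25 MiB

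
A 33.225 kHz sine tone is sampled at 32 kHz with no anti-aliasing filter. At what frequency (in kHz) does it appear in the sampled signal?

1.225 kHz

Nyquist = 32,000/2 = 16,000 Hz; 33,225 Hz exceeds it.
Alias = |33,225 − 1×32,000| = |33,225 − 32,000| = 1,225 Hz = 1.225 kHz.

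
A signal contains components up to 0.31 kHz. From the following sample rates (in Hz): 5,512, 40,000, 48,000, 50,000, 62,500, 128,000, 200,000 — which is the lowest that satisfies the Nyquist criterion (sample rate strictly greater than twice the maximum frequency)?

5,512 Hz

Need sample rate > 2 × 310 = 620 Hz.
Lowest listed rate above 620 Hz is 5,512 Hz.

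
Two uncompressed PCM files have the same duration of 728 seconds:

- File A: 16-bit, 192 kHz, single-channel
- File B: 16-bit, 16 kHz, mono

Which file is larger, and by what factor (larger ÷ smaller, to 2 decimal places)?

File A, by a factor of 12.00

File A: 192,000 × 2 × 1 = 384,000 bytes/s.
File B: 16,000 × 2 × 1 = 32,000 bytes/s.
File A is larger; ratio = 279,552,000 / 23,296,000 = 12.00.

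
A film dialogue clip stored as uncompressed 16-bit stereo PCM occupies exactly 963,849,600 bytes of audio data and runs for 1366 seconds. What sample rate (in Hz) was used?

Bytes = sample_rate × seconds × bytes_per_sample × channels.
sample_rate = 963,849,600 / (1,366 × 2 × 2) = 963,849,600 / 5,464 = 176,400 Hz.

176,400 Hz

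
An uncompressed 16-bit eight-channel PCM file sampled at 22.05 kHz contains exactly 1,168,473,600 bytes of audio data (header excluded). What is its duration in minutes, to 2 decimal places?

Byte rate = 22,050 × 2 × 8 = 352,800 bytes/s.
Duration = 1,168,473,600 / 352,800 = 3,312 s.
3,312 s / 60 = 55.20 minutes.

55.20 minutes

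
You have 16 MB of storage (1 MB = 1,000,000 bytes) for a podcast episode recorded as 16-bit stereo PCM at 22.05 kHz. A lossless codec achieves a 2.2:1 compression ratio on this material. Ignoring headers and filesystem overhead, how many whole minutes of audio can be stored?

6 minutes

Uncompressed byte rate = 22,050 × 2 × 2 = 88,200 bytes/s.
After 2.2:1 compression, effective rate ≈ 40090.91 bytes/s.
Capacity = 16 × 1,000,000 = 16,000,000 bytes.
16,000,000 / effective rate ≈ 399.09 s → 6 minutes.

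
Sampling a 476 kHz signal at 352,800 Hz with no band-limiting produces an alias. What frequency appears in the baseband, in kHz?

Nyquist = 352,800/2 = 176,400 Hz; 476,000 Hz exceeds it.
Alias = |476,000 − 1×352,800| = |476,000 − 352,800| = 123,200 Hz = 123.2 kHz.

123.2 kHz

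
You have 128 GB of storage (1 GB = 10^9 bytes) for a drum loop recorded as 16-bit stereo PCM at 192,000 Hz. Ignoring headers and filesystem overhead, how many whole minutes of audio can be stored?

2,777 minutes

Uncompressed byte rate = 192,000 × 2 × 2 = 768,000 bytes/s.
Capacity = 128 × 1,000,000,000 = 128,000,000,000 bytes.
128,000,000,000 / 768,000 ≈ 166666.67 s → 2,777 minutes.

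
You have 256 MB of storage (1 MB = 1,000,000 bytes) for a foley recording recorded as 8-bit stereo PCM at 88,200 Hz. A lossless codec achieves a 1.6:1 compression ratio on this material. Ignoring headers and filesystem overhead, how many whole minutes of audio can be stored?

38 minutes

Uncompressed byte rate = 88,200 × 1 × 2 = 176,400 bytes/s.
After 1.6:1 compression, effective rate ≈ 110250 bytes/s.
Capacity = 256 × 1,000,000 = 256,000,000 bytes.
256,000,000 / effective rate ≈ 2322 s → 38 minutes.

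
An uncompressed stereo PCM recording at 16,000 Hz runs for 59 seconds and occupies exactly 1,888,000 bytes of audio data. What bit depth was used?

Bytes per sample = 1,888,000 / (16,000 × 59 × 2) = 1,888,000 / 1,888,000 = 1.
Bit depth = 1 × 8 = 8 bits.

8 bits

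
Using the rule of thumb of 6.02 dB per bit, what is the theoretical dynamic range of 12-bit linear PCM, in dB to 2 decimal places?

72.24 dB

12 × 6.02 = 72.24 dB.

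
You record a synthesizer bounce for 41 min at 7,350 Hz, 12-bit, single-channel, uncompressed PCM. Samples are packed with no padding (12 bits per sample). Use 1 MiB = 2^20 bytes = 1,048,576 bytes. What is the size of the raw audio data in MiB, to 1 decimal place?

25.9 MiB

Duration = 41 min = 2,460 s.
Bits = 7,350 × 2,460 × 12 × 1 = 216,972,000 bits = 27,121,500 bytes.
27,121,500 / 1,048,576 = 25.9 MiB.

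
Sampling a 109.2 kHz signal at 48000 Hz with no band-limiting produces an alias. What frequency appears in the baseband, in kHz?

13.2 kHz

Nyquist = 48,000/2 = 24,000 Hz; 109,200 Hz exceeds it.
Alias = |109,200 − 2×48,000| = |109,200 − 96,000| = 13,200 Hz = 13.2 kHz.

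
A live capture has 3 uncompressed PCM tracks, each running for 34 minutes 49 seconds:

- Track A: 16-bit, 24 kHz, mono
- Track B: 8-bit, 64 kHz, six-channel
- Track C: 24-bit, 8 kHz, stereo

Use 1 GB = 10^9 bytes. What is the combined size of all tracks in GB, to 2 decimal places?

34 minutes 49 seconds = 2,089 s.
Track A: 24,000 × 2,089 × 2 × 1 = 100,272,000 bytes.
Track B: 64,000 × 2,089 × 1 × 6 = 802,176,000 bytes.
Track C: 8,000 × 2,089 × 3 × 2 = 100,272,000 bytes.
Total = 1,002,720,000 bytes = 1.00 GB.

1.00 GB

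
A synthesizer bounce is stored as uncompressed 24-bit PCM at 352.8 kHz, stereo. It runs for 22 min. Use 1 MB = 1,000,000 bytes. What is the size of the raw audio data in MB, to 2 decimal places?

Duration = 22 min = 1,320 s.
Bytes = 352,800 samples/s × 1,320 s × 3 bytes/sample × 2 ch = 2,794,176,000 bytes.
2,794,176,000 / 1,000,000 = 2794.18 MB.

2794.18 MB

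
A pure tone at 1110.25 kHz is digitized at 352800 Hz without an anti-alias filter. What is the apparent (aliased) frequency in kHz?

51.85 kHz

Nyquist = 352,800/2 = 176,400 Hz; 1,110,250 Hz exceeds it.
Alias = |1,110,250 − 3×352,800| = |1,110,250 − 1,058,400| = 51,850 Hz = 51.85 kHz.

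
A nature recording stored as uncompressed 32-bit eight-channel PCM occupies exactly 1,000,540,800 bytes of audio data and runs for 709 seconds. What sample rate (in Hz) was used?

44,100 Hz

Bytes = sample_rate × seconds × bytes_per_sample × channels.
sample_rate = 1,000,540,800 / (709 × 4 × 8) = 1,000,540,800 / 22,688 = 44,100 Hz.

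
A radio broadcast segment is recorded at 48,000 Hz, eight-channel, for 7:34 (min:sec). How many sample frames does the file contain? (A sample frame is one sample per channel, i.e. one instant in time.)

7:34 (min:sec) = 454 s.
48,000 samples/s × 454 s = 21,792,000 frames.

21,792,000 sample frames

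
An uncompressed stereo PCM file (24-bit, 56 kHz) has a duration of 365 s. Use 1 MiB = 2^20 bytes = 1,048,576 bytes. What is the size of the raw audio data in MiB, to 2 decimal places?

Bytes = 56,000 samples/s × 365 s × 3 bytes/sample × 2 ch = 122,640,000 bytes.
122,640,000 / 1,048,576 = 116.96 MiB.

116.96 MiB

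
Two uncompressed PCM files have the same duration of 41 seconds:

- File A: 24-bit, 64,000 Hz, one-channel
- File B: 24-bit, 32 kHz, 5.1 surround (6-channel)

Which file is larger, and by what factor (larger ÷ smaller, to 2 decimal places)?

File A: 64,000 × 3 × 1 = 192,000 bytes/s.
File B: 32,000 × 3 × 6 = 576,000 bytes/s.
File B is larger; ratio = 23,616,000 / 7,872,000 = 3.00.

File B, by a factor of 3.00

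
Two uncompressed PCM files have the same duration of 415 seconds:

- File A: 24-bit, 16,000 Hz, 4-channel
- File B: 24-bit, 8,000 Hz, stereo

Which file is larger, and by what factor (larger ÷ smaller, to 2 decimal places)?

File A: 16,000 × 3 × 4 = 192,000 bytes/s.
File B: 8,000 × 3 × 2 = 48,000 bytes/s.
File A is larger; ratio = 79,680,000 / 19,920,000 = 4.00.

File A, by a factor of 4.00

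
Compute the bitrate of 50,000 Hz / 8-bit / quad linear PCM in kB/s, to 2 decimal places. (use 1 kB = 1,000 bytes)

200.00 kB/s

Bit rate = 50,000 × 8 × 4 = 1,600,000 bits/s.
1,600,000 / 8 = 200,000 B/s = 200.00 kB/s.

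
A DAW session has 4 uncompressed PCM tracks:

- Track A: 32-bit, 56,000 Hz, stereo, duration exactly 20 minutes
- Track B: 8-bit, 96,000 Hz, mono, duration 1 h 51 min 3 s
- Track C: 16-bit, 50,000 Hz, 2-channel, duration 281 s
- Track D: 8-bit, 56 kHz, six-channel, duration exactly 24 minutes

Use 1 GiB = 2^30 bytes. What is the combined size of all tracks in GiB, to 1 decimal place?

1.6 GiB

Track A: exactly 20 minutes = 1,200 s; 56,000 × 1,200 × 4 × 2 = 537,600,000 bytes.
Track B: 1 h 51 min 3 s = 6,663 s; 96,000 × 6,663 × 1 × 1 = 639,648,000 bytes.
Track C: 50,000 × 281 × 2 × 2 = 56,200,000 bytes.
Track D: exactly 24 minutes = 1,440 s; 56,000 × 1,440 × 1 × 6 = 483,840,000 bytes.
Total = 1,717,288,000 bytes = 1.6 GiB.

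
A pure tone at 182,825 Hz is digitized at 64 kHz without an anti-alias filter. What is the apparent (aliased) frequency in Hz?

9,175 Hz

Nyquist = 64,000/2 = 32,000 Hz; 182,825 Hz exceeds it.
Alias = |182,825 − 3×64,000| = |182,825 − 192,000| = 9,175 Hz.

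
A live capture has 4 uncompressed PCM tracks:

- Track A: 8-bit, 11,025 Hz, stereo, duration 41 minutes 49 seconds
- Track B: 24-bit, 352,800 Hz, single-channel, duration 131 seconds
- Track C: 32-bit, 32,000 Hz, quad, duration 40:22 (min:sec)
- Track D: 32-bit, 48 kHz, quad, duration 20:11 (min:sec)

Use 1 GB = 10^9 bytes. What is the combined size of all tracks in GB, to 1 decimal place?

2.4 GB

Track A: 41 minutes 49 seconds = 2,509 s; 11,025 × 2,509 × 1 × 2 = 55,323,450 bytes.
Track B: 352,800 × 131 × 3 × 1 = 138,650,400 bytes.
Track C: 40:22 (min:sec) = 2,422 s; 32,000 × 2,422 × 4 × 4 = 1,240,064,000 bytes.
Track D: 20:11 (min:sec) = 1,211 s; 48,000 × 1,211 × 4 × 4 = 930,048,000 bytes.
Total = 2,364,085,850 bytes = 2.4 GB.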